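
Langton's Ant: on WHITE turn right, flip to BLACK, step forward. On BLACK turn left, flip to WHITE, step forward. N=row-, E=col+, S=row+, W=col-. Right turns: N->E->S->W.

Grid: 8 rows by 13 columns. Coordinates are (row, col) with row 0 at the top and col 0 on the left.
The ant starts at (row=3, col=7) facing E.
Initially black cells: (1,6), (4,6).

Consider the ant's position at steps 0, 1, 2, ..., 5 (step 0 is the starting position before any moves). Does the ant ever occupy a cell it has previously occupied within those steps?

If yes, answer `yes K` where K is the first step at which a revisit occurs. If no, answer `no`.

Answer: no

Derivation:
Step 1: on WHITE (3,7): turn R to S, flip to black, move to (4,7). |black|=3 — new cell
Step 2: on WHITE (4,7): turn R to W, flip to black, move to (4,6). |black|=4 — new cell
Step 3: on BLACK (4,6): turn L to S, flip to white, move to (5,6). |black|=3 — new cell
Step 4: on WHITE (5,6): turn R to W, flip to black, move to (5,5). |black|=4 — new cell
Step 5: on WHITE (5,5): turn R to N, flip to black, move to (4,5). |black|=5 — new cell
No revisit within 5 steps.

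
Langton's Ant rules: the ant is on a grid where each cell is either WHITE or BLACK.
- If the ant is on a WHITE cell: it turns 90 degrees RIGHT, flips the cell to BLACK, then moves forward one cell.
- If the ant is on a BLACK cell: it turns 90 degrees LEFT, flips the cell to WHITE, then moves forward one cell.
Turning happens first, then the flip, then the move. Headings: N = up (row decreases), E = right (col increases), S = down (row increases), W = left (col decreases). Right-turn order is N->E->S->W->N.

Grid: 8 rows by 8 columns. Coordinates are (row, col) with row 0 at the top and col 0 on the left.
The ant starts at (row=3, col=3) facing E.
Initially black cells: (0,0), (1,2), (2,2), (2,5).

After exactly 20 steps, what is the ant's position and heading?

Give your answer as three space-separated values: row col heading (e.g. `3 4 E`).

Answer: 3 5 W

Derivation:
Step 1: on WHITE (3,3): turn R to S, flip to black, move to (4,3). |black|=5
Step 2: on WHITE (4,3): turn R to W, flip to black, move to (4,2). |black|=6
Step 3: on WHITE (4,2): turn R to N, flip to black, move to (3,2). |black|=7
Step 4: on WHITE (3,2): turn R to E, flip to black, move to (3,3). |black|=8
Step 5: on BLACK (3,3): turn L to N, flip to white, move to (2,3). |black|=7
Step 6: on WHITE (2,3): turn R to E, flip to black, move to (2,4). |black|=8
Step 7: on WHITE (2,4): turn R to S, flip to black, move to (3,4). |black|=9
Step 8: on WHITE (3,4): turn R to W, flip to black, move to (3,3). |black|=10
Step 9: on WHITE (3,3): turn R to N, flip to black, move to (2,3). |black|=11
Step 10: on BLACK (2,3): turn L to W, flip to white, move to (2,2). |black|=10
Step 11: on BLACK (2,2): turn L to S, flip to white, move to (3,2). |black|=9
Step 12: on BLACK (3,2): turn L to E, flip to white, move to (3,3). |black|=8
Step 13: on BLACK (3,3): turn L to N, flip to white, move to (2,3). |black|=7
Step 14: on WHITE (2,3): turn R to E, flip to black, move to (2,4). |black|=8
Step 15: on BLACK (2,4): turn L to N, flip to white, move to (1,4). |black|=7
Step 16: on WHITE (1,4): turn R to E, flip to black, move to (1,5). |black|=8
Step 17: on WHITE (1,5): turn R to S, flip to black, move to (2,5). |black|=9
Step 18: on BLACK (2,5): turn L to E, flip to white, move to (2,6). |black|=8
Step 19: on WHITE (2,6): turn R to S, flip to black, move to (3,6). |black|=9
Step 20: on WHITE (3,6): turn R to W, flip to black, move to (3,5). |black|=10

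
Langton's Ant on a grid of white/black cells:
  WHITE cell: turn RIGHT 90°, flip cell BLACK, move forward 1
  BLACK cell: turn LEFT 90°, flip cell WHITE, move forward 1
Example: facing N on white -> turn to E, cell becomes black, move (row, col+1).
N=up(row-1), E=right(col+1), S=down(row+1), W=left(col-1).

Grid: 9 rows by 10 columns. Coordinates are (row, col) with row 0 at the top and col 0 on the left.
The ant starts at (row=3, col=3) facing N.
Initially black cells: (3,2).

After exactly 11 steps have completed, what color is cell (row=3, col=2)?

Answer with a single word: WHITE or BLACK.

Step 1: on WHITE (3,3): turn R to E, flip to black, move to (3,4). |black|=2
Step 2: on WHITE (3,4): turn R to S, flip to black, move to (4,4). |black|=3
Step 3: on WHITE (4,4): turn R to W, flip to black, move to (4,3). |black|=4
Step 4: on WHITE (4,3): turn R to N, flip to black, move to (3,3). |black|=5
Step 5: on BLACK (3,3): turn L to W, flip to white, move to (3,2). |black|=4
Step 6: on BLACK (3,2): turn L to S, flip to white, move to (4,2). |black|=3
Step 7: on WHITE (4,2): turn R to W, flip to black, move to (4,1). |black|=4
Step 8: on WHITE (4,1): turn R to N, flip to black, move to (3,1). |black|=5
Step 9: on WHITE (3,1): turn R to E, flip to black, move to (3,2). |black|=6
Step 10: on WHITE (3,2): turn R to S, flip to black, move to (4,2). |black|=7
Step 11: on BLACK (4,2): turn L to E, flip to white, move to (4,3). |black|=6

Answer: BLACK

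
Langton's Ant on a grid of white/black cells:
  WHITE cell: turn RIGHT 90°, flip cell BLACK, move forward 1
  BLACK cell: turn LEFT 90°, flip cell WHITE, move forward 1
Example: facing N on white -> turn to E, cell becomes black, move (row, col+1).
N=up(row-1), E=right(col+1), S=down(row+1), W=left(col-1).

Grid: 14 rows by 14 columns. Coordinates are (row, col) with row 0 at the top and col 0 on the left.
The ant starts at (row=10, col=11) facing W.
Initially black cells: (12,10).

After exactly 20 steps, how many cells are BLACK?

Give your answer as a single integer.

Step 1: on WHITE (10,11): turn R to N, flip to black, move to (9,11). |black|=2
Step 2: on WHITE (9,11): turn R to E, flip to black, move to (9,12). |black|=3
Step 3: on WHITE (9,12): turn R to S, flip to black, move to (10,12). |black|=4
Step 4: on WHITE (10,12): turn R to W, flip to black, move to (10,11). |black|=5
Step 5: on BLACK (10,11): turn L to S, flip to white, move to (11,11). |black|=4
Step 6: on WHITE (11,11): turn R to W, flip to black, move to (11,10). |black|=5
Step 7: on WHITE (11,10): turn R to N, flip to black, move to (10,10). |black|=6
Step 8: on WHITE (10,10): turn R to E, flip to black, move to (10,11). |black|=7
Step 9: on WHITE (10,11): turn R to S, flip to black, move to (11,11). |black|=8
Step 10: on BLACK (11,11): turn L to E, flip to white, move to (11,12). |black|=7
Step 11: on WHITE (11,12): turn R to S, flip to black, move to (12,12). |black|=8
Step 12: on WHITE (12,12): turn R to W, flip to black, move to (12,11). |black|=9
Step 13: on WHITE (12,11): turn R to N, flip to black, move to (11,11). |black|=10
Step 14: on WHITE (11,11): turn R to E, flip to black, move to (11,12). |black|=11
Step 15: on BLACK (11,12): turn L to N, flip to white, move to (10,12). |black|=10
Step 16: on BLACK (10,12): turn L to W, flip to white, move to (10,11). |black|=9
Step 17: on BLACK (10,11): turn L to S, flip to white, move to (11,11). |black|=8
Step 18: on BLACK (11,11): turn L to E, flip to white, move to (11,12). |black|=7
Step 19: on WHITE (11,12): turn R to S, flip to black, move to (12,12). |black|=8
Step 20: on BLACK (12,12): turn L to E, flip to white, move to (12,13). |black|=7

Answer: 7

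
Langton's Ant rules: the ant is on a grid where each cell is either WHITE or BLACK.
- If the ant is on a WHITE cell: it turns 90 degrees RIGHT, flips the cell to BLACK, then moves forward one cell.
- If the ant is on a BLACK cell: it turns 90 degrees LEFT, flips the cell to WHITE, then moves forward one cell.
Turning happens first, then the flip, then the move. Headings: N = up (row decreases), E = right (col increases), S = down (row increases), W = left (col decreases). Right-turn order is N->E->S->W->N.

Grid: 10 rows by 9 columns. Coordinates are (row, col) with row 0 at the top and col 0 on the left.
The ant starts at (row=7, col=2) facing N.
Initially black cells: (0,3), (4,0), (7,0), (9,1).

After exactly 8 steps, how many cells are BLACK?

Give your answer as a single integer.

Step 1: on WHITE (7,2): turn R to E, flip to black, move to (7,3). |black|=5
Step 2: on WHITE (7,3): turn R to S, flip to black, move to (8,3). |black|=6
Step 3: on WHITE (8,3): turn R to W, flip to black, move to (8,2). |black|=7
Step 4: on WHITE (8,2): turn R to N, flip to black, move to (7,2). |black|=8
Step 5: on BLACK (7,2): turn L to W, flip to white, move to (7,1). |black|=7
Step 6: on WHITE (7,1): turn R to N, flip to black, move to (6,1). |black|=8
Step 7: on WHITE (6,1): turn R to E, flip to black, move to (6,2). |black|=9
Step 8: on WHITE (6,2): turn R to S, flip to black, move to (7,2). |black|=10

Answer: 10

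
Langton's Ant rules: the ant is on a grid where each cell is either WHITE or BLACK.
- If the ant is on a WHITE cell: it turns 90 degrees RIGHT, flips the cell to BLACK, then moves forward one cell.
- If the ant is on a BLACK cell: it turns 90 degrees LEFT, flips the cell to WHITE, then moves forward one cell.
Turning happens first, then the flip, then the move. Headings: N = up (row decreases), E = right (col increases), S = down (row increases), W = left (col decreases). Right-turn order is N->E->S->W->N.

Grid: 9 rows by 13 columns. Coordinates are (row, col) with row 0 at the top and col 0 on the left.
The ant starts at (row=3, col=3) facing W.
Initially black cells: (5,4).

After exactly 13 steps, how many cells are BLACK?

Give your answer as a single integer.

Answer: 8

Derivation:
Step 1: on WHITE (3,3): turn R to N, flip to black, move to (2,3). |black|=2
Step 2: on WHITE (2,3): turn R to E, flip to black, move to (2,4). |black|=3
Step 3: on WHITE (2,4): turn R to S, flip to black, move to (3,4). |black|=4
Step 4: on WHITE (3,4): turn R to W, flip to black, move to (3,3). |black|=5
Step 5: on BLACK (3,3): turn L to S, flip to white, move to (4,3). |black|=4
Step 6: on WHITE (4,3): turn R to W, flip to black, move to (4,2). |black|=5
Step 7: on WHITE (4,2): turn R to N, flip to black, move to (3,2). |black|=6
Step 8: on WHITE (3,2): turn R to E, flip to black, move to (3,3). |black|=7
Step 9: on WHITE (3,3): turn R to S, flip to black, move to (4,3). |black|=8
Step 10: on BLACK (4,3): turn L to E, flip to white, move to (4,4). |black|=7
Step 11: on WHITE (4,4): turn R to S, flip to black, move to (5,4). |black|=8
Step 12: on BLACK (5,4): turn L to E, flip to white, move to (5,5). |black|=7
Step 13: on WHITE (5,5): turn R to S, flip to black, move to (6,5). |black|=8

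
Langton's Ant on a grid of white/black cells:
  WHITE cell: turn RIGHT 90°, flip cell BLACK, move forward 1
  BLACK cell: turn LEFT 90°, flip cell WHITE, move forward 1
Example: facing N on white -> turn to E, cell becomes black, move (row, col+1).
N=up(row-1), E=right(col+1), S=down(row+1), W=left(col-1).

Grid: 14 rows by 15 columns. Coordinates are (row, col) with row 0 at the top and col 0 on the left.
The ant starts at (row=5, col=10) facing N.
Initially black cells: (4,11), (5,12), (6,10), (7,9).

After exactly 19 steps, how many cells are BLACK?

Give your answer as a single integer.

Step 1: on WHITE (5,10): turn R to E, flip to black, move to (5,11). |black|=5
Step 2: on WHITE (5,11): turn R to S, flip to black, move to (6,11). |black|=6
Step 3: on WHITE (6,11): turn R to W, flip to black, move to (6,10). |black|=7
Step 4: on BLACK (6,10): turn L to S, flip to white, move to (7,10). |black|=6
Step 5: on WHITE (7,10): turn R to W, flip to black, move to (7,9). |black|=7
Step 6: on BLACK (7,9): turn L to S, flip to white, move to (8,9). |black|=6
Step 7: on WHITE (8,9): turn R to W, flip to black, move to (8,8). |black|=7
Step 8: on WHITE (8,8): turn R to N, flip to black, move to (7,8). |black|=8
Step 9: on WHITE (7,8): turn R to E, flip to black, move to (7,9). |black|=9
Step 10: on WHITE (7,9): turn R to S, flip to black, move to (8,9). |black|=10
Step 11: on BLACK (8,9): turn L to E, flip to white, move to (8,10). |black|=9
Step 12: on WHITE (8,10): turn R to S, flip to black, move to (9,10). |black|=10
Step 13: on WHITE (9,10): turn R to W, flip to black, move to (9,9). |black|=11
Step 14: on WHITE (9,9): turn R to N, flip to black, move to (8,9). |black|=12
Step 15: on WHITE (8,9): turn R to E, flip to black, move to (8,10). |black|=13
Step 16: on BLACK (8,10): turn L to N, flip to white, move to (7,10). |black|=12
Step 17: on BLACK (7,10): turn L to W, flip to white, move to (7,9). |black|=11
Step 18: on BLACK (7,9): turn L to S, flip to white, move to (8,9). |black|=10
Step 19: on BLACK (8,9): turn L to E, flip to white, move to (8,10). |black|=9

Answer: 9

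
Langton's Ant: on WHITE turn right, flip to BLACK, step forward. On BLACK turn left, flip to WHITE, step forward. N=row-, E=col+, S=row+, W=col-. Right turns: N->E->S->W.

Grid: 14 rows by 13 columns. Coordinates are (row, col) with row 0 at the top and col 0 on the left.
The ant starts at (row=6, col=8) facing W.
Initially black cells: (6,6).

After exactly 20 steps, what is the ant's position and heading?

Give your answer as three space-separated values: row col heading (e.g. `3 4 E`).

Step 1: on WHITE (6,8): turn R to N, flip to black, move to (5,8). |black|=2
Step 2: on WHITE (5,8): turn R to E, flip to black, move to (5,9). |black|=3
Step 3: on WHITE (5,9): turn R to S, flip to black, move to (6,9). |black|=4
Step 4: on WHITE (6,9): turn R to W, flip to black, move to (6,8). |black|=5
Step 5: on BLACK (6,8): turn L to S, flip to white, move to (7,8). |black|=4
Step 6: on WHITE (7,8): turn R to W, flip to black, move to (7,7). |black|=5
Step 7: on WHITE (7,7): turn R to N, flip to black, move to (6,7). |black|=6
Step 8: on WHITE (6,7): turn R to E, flip to black, move to (6,8). |black|=7
Step 9: on WHITE (6,8): turn R to S, flip to black, move to (7,8). |black|=8
Step 10: on BLACK (7,8): turn L to E, flip to white, move to (7,9). |black|=7
Step 11: on WHITE (7,9): turn R to S, flip to black, move to (8,9). |black|=8
Step 12: on WHITE (8,9): turn R to W, flip to black, move to (8,8). |black|=9
Step 13: on WHITE (8,8): turn R to N, flip to black, move to (7,8). |black|=10
Step 14: on WHITE (7,8): turn R to E, flip to black, move to (7,9). |black|=11
Step 15: on BLACK (7,9): turn L to N, flip to white, move to (6,9). |black|=10
Step 16: on BLACK (6,9): turn L to W, flip to white, move to (6,8). |black|=9
Step 17: on BLACK (6,8): turn L to S, flip to white, move to (7,8). |black|=8
Step 18: on BLACK (7,8): turn L to E, flip to white, move to (7,9). |black|=7
Step 19: on WHITE (7,9): turn R to S, flip to black, move to (8,9). |black|=8
Step 20: on BLACK (8,9): turn L to E, flip to white, move to (8,10). |black|=7

Answer: 8 10 E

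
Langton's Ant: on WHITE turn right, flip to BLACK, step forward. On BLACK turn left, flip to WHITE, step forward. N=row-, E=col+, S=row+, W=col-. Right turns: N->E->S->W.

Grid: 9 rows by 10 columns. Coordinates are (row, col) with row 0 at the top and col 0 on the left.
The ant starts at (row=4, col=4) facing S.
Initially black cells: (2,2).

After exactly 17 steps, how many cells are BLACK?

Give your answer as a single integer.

Answer: 8

Derivation:
Step 1: on WHITE (4,4): turn R to W, flip to black, move to (4,3). |black|=2
Step 2: on WHITE (4,3): turn R to N, flip to black, move to (3,3). |black|=3
Step 3: on WHITE (3,3): turn R to E, flip to black, move to (3,4). |black|=4
Step 4: on WHITE (3,4): turn R to S, flip to black, move to (4,4). |black|=5
Step 5: on BLACK (4,4): turn L to E, flip to white, move to (4,5). |black|=4
Step 6: on WHITE (4,5): turn R to S, flip to black, move to (5,5). |black|=5
Step 7: on WHITE (5,5): turn R to W, flip to black, move to (5,4). |black|=6
Step 8: on WHITE (5,4): turn R to N, flip to black, move to (4,4). |black|=7
Step 9: on WHITE (4,4): turn R to E, flip to black, move to (4,5). |black|=8
Step 10: on BLACK (4,5): turn L to N, flip to white, move to (3,5). |black|=7
Step 11: on WHITE (3,5): turn R to E, flip to black, move to (3,6). |black|=8
Step 12: on WHITE (3,6): turn R to S, flip to black, move to (4,6). |black|=9
Step 13: on WHITE (4,6): turn R to W, flip to black, move to (4,5). |black|=10
Step 14: on WHITE (4,5): turn R to N, flip to black, move to (3,5). |black|=11
Step 15: on BLACK (3,5): turn L to W, flip to white, move to (3,4). |black|=10
Step 16: on BLACK (3,4): turn L to S, flip to white, move to (4,4). |black|=9
Step 17: on BLACK (4,4): turn L to E, flip to white, move to (4,5). |black|=8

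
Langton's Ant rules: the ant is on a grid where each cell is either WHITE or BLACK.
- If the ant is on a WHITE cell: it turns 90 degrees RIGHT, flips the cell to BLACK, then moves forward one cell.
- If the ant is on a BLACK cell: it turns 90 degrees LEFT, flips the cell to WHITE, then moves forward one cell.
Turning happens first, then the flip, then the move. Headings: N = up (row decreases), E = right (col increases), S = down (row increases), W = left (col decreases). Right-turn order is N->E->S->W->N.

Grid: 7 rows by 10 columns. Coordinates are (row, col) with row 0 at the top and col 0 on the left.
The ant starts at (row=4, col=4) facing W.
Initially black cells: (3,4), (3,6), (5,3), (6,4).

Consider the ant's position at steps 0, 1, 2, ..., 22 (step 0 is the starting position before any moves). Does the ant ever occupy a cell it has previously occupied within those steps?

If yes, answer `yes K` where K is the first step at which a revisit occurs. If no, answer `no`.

Step 1: on WHITE (4,4): turn R to N, flip to black, move to (3,4). |black|=5 — new cell
Step 2: on BLACK (3,4): turn L to W, flip to white, move to (3,3). |black|=4 — new cell
Step 3: on WHITE (3,3): turn R to N, flip to black, move to (2,3). |black|=5 — new cell
Step 4: on WHITE (2,3): turn R to E, flip to black, move to (2,4). |black|=6 — new cell
Step 5: on WHITE (2,4): turn R to S, flip to black, move to (3,4). |black|=7 — REVISIT

Answer: yes 5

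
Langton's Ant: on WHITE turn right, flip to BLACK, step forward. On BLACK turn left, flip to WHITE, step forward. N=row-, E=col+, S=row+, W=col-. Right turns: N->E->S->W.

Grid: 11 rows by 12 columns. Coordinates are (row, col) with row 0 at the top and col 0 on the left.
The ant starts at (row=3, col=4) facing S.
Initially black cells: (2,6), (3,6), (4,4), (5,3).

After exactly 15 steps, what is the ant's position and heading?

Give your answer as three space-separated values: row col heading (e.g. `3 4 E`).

Answer: 6 4 E

Derivation:
Step 1: on WHITE (3,4): turn R to W, flip to black, move to (3,3). |black|=5
Step 2: on WHITE (3,3): turn R to N, flip to black, move to (2,3). |black|=6
Step 3: on WHITE (2,3): turn R to E, flip to black, move to (2,4). |black|=7
Step 4: on WHITE (2,4): turn R to S, flip to black, move to (3,4). |black|=8
Step 5: on BLACK (3,4): turn L to E, flip to white, move to (3,5). |black|=7
Step 6: on WHITE (3,5): turn R to S, flip to black, move to (4,5). |black|=8
Step 7: on WHITE (4,5): turn R to W, flip to black, move to (4,4). |black|=9
Step 8: on BLACK (4,4): turn L to S, flip to white, move to (5,4). |black|=8
Step 9: on WHITE (5,4): turn R to W, flip to black, move to (5,3). |black|=9
Step 10: on BLACK (5,3): turn L to S, flip to white, move to (6,3). |black|=8
Step 11: on WHITE (6,3): turn R to W, flip to black, move to (6,2). |black|=9
Step 12: on WHITE (6,2): turn R to N, flip to black, move to (5,2). |black|=10
Step 13: on WHITE (5,2): turn R to E, flip to black, move to (5,3). |black|=11
Step 14: on WHITE (5,3): turn R to S, flip to black, move to (6,3). |black|=12
Step 15: on BLACK (6,3): turn L to E, flip to white, move to (6,4). |black|=11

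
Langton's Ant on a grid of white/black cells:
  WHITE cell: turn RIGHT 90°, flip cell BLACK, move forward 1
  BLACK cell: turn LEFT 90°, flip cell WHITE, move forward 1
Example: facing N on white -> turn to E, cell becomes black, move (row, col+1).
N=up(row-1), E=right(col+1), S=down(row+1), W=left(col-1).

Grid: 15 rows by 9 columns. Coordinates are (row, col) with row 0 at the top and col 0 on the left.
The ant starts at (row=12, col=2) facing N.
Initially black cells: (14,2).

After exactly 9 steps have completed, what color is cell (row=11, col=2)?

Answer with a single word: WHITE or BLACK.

Step 1: on WHITE (12,2): turn R to E, flip to black, move to (12,3). |black|=2
Step 2: on WHITE (12,3): turn R to S, flip to black, move to (13,3). |black|=3
Step 3: on WHITE (13,3): turn R to W, flip to black, move to (13,2). |black|=4
Step 4: on WHITE (13,2): turn R to N, flip to black, move to (12,2). |black|=5
Step 5: on BLACK (12,2): turn L to W, flip to white, move to (12,1). |black|=4
Step 6: on WHITE (12,1): turn R to N, flip to black, move to (11,1). |black|=5
Step 7: on WHITE (11,1): turn R to E, flip to black, move to (11,2). |black|=6
Step 8: on WHITE (11,2): turn R to S, flip to black, move to (12,2). |black|=7
Step 9: on WHITE (12,2): turn R to W, flip to black, move to (12,1). |black|=8

Answer: BLACK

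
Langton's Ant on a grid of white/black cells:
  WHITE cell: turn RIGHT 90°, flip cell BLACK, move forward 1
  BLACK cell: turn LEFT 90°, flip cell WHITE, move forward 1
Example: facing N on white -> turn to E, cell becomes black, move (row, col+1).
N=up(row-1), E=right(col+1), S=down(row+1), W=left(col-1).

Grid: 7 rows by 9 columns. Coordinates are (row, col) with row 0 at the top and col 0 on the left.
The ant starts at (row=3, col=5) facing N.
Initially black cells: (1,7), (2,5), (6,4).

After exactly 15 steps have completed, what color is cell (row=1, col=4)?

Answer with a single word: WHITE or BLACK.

Step 1: on WHITE (3,5): turn R to E, flip to black, move to (3,6). |black|=4
Step 2: on WHITE (3,6): turn R to S, flip to black, move to (4,6). |black|=5
Step 3: on WHITE (4,6): turn R to W, flip to black, move to (4,5). |black|=6
Step 4: on WHITE (4,5): turn R to N, flip to black, move to (3,5). |black|=7
Step 5: on BLACK (3,5): turn L to W, flip to white, move to (3,4). |black|=6
Step 6: on WHITE (3,4): turn R to N, flip to black, move to (2,4). |black|=7
Step 7: on WHITE (2,4): turn R to E, flip to black, move to (2,5). |black|=8
Step 8: on BLACK (2,5): turn L to N, flip to white, move to (1,5). |black|=7
Step 9: on WHITE (1,5): turn R to E, flip to black, move to (1,6). |black|=8
Step 10: on WHITE (1,6): turn R to S, flip to black, move to (2,6). |black|=9
Step 11: on WHITE (2,6): turn R to W, flip to black, move to (2,5). |black|=10
Step 12: on WHITE (2,5): turn R to N, flip to black, move to (1,5). |black|=11
Step 13: on BLACK (1,5): turn L to W, flip to white, move to (1,4). |black|=10
Step 14: on WHITE (1,4): turn R to N, flip to black, move to (0,4). |black|=11
Step 15: on WHITE (0,4): turn R to E, flip to black, move to (0,5). |black|=12

Answer: BLACK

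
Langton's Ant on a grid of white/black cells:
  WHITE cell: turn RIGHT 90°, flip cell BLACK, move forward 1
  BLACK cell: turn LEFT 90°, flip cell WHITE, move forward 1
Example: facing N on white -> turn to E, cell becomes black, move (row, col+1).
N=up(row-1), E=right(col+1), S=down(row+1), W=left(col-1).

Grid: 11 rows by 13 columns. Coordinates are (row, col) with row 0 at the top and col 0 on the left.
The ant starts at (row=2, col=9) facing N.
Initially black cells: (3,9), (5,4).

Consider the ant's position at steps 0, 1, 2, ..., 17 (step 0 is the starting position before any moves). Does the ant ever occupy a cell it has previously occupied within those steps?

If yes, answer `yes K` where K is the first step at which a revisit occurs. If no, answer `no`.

Answer: yes 7

Derivation:
Step 1: on WHITE (2,9): turn R to E, flip to black, move to (2,10). |black|=3 — new cell
Step 2: on WHITE (2,10): turn R to S, flip to black, move to (3,10). |black|=4 — new cell
Step 3: on WHITE (3,10): turn R to W, flip to black, move to (3,9). |black|=5 — new cell
Step 4: on BLACK (3,9): turn L to S, flip to white, move to (4,9). |black|=4 — new cell
Step 5: on WHITE (4,9): turn R to W, flip to black, move to (4,8). |black|=5 — new cell
Step 6: on WHITE (4,8): turn R to N, flip to black, move to (3,8). |black|=6 — new cell
Step 7: on WHITE (3,8): turn R to E, flip to black, move to (3,9). |black|=7 — REVISIT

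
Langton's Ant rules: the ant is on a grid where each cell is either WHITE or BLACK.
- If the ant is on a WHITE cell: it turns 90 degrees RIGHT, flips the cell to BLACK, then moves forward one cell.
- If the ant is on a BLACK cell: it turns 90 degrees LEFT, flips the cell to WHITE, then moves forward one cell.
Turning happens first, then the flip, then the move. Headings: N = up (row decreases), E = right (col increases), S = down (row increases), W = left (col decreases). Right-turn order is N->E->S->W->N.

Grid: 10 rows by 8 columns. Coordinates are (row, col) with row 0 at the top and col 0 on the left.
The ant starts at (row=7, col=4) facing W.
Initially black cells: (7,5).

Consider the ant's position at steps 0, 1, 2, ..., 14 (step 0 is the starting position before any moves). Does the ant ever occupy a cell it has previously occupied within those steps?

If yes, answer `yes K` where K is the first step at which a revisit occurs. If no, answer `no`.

Step 1: on WHITE (7,4): turn R to N, flip to black, move to (6,4). |black|=2 — new cell
Step 2: on WHITE (6,4): turn R to E, flip to black, move to (6,5). |black|=3 — new cell
Step 3: on WHITE (6,5): turn R to S, flip to black, move to (7,5). |black|=4 — new cell
Step 4: on BLACK (7,5): turn L to E, flip to white, move to (7,6). |black|=3 — new cell
Step 5: on WHITE (7,6): turn R to S, flip to black, move to (8,6). |black|=4 — new cell
Step 6: on WHITE (8,6): turn R to W, flip to black, move to (8,5). |black|=5 — new cell
Step 7: on WHITE (8,5): turn R to N, flip to black, move to (7,5). |black|=6 — REVISIT

Answer: yes 7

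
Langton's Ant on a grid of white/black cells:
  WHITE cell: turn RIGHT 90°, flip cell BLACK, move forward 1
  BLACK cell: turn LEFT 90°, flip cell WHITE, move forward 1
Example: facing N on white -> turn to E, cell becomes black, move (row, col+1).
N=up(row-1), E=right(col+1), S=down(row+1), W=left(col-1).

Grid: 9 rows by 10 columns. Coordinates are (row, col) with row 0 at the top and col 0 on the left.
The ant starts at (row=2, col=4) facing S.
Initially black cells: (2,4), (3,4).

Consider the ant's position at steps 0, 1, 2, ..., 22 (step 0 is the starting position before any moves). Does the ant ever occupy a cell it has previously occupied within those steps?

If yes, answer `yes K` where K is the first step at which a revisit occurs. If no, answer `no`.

Step 1: on BLACK (2,4): turn L to E, flip to white, move to (2,5). |black|=1 — new cell
Step 2: on WHITE (2,5): turn R to S, flip to black, move to (3,5). |black|=2 — new cell
Step 3: on WHITE (3,5): turn R to W, flip to black, move to (3,4). |black|=3 — new cell
Step 4: on BLACK (3,4): turn L to S, flip to white, move to (4,4). |black|=2 — new cell
Step 5: on WHITE (4,4): turn R to W, flip to black, move to (4,3). |black|=3 — new cell
Step 6: on WHITE (4,3): turn R to N, flip to black, move to (3,3). |black|=4 — new cell
Step 7: on WHITE (3,3): turn R to E, flip to black, move to (3,4). |black|=5 — REVISIT

Answer: yes 7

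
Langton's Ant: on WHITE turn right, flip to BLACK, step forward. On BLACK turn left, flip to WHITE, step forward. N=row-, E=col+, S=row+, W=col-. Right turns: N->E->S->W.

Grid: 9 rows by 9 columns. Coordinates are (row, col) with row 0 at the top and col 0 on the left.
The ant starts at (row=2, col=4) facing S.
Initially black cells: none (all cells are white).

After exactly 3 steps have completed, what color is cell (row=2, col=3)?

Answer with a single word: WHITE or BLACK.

Step 1: on WHITE (2,4): turn R to W, flip to black, move to (2,3). |black|=1
Step 2: on WHITE (2,3): turn R to N, flip to black, move to (1,3). |black|=2
Step 3: on WHITE (1,3): turn R to E, flip to black, move to (1,4). |black|=3

Answer: BLACK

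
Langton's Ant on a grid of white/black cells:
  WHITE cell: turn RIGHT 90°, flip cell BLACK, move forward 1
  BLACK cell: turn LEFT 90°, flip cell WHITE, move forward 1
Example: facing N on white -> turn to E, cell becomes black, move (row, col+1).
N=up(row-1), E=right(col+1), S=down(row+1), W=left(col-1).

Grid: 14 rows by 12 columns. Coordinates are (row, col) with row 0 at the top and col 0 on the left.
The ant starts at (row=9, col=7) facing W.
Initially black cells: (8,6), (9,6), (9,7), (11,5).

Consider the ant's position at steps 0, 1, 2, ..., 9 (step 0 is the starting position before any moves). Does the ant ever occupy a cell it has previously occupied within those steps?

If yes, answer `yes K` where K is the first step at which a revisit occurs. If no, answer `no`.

Step 1: on BLACK (9,7): turn L to S, flip to white, move to (10,7). |black|=3 — new cell
Step 2: on WHITE (10,7): turn R to W, flip to black, move to (10,6). |black|=4 — new cell
Step 3: on WHITE (10,6): turn R to N, flip to black, move to (9,6). |black|=5 — new cell
Step 4: on BLACK (9,6): turn L to W, flip to white, move to (9,5). |black|=4 — new cell
Step 5: on WHITE (9,5): turn R to N, flip to black, move to (8,5). |black|=5 — new cell
Step 6: on WHITE (8,5): turn R to E, flip to black, move to (8,6). |black|=6 — new cell
Step 7: on BLACK (8,6): turn L to N, flip to white, move to (7,6). |black|=5 — new cell
Step 8: on WHITE (7,6): turn R to E, flip to black, move to (7,7). |black|=6 — new cell
Step 9: on WHITE (7,7): turn R to S, flip to black, move to (8,7). |black|=7 — new cell
No revisit within 9 steps.

Answer: no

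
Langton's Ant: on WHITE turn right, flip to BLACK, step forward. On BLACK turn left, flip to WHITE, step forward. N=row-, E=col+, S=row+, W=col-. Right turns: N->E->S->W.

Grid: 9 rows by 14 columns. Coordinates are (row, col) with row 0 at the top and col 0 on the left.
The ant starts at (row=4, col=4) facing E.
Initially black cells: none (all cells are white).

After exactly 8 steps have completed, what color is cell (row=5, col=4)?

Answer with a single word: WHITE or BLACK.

Step 1: on WHITE (4,4): turn R to S, flip to black, move to (5,4). |black|=1
Step 2: on WHITE (5,4): turn R to W, flip to black, move to (5,3). |black|=2
Step 3: on WHITE (5,3): turn R to N, flip to black, move to (4,3). |black|=3
Step 4: on WHITE (4,3): turn R to E, flip to black, move to (4,4). |black|=4
Step 5: on BLACK (4,4): turn L to N, flip to white, move to (3,4). |black|=3
Step 6: on WHITE (3,4): turn R to E, flip to black, move to (3,5). |black|=4
Step 7: on WHITE (3,5): turn R to S, flip to black, move to (4,5). |black|=5
Step 8: on WHITE (4,5): turn R to W, flip to black, move to (4,4). |black|=6

Answer: BLACK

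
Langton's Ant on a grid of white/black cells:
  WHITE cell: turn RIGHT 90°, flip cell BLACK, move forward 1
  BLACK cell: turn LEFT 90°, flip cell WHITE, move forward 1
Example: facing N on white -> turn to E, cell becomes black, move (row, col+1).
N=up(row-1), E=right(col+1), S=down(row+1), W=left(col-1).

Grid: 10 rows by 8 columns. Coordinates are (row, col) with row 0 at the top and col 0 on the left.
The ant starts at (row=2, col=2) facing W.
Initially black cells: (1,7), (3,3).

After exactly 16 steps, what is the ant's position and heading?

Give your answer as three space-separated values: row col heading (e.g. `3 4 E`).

Answer: 4 0 W

Derivation:
Step 1: on WHITE (2,2): turn R to N, flip to black, move to (1,2). |black|=3
Step 2: on WHITE (1,2): turn R to E, flip to black, move to (1,3). |black|=4
Step 3: on WHITE (1,3): turn R to S, flip to black, move to (2,3). |black|=5
Step 4: on WHITE (2,3): turn R to W, flip to black, move to (2,2). |black|=6
Step 5: on BLACK (2,2): turn L to S, flip to white, move to (3,2). |black|=5
Step 6: on WHITE (3,2): turn R to W, flip to black, move to (3,1). |black|=6
Step 7: on WHITE (3,1): turn R to N, flip to black, move to (2,1). |black|=7
Step 8: on WHITE (2,1): turn R to E, flip to black, move to (2,2). |black|=8
Step 9: on WHITE (2,2): turn R to S, flip to black, move to (3,2). |black|=9
Step 10: on BLACK (3,2): turn L to E, flip to white, move to (3,3). |black|=8
Step 11: on BLACK (3,3): turn L to N, flip to white, move to (2,3). |black|=7
Step 12: on BLACK (2,3): turn L to W, flip to white, move to (2,2). |black|=6
Step 13: on BLACK (2,2): turn L to S, flip to white, move to (3,2). |black|=5
Step 14: on WHITE (3,2): turn R to W, flip to black, move to (3,1). |black|=6
Step 15: on BLACK (3,1): turn L to S, flip to white, move to (4,1). |black|=5
Step 16: on WHITE (4,1): turn R to W, flip to black, move to (4,0). |black|=6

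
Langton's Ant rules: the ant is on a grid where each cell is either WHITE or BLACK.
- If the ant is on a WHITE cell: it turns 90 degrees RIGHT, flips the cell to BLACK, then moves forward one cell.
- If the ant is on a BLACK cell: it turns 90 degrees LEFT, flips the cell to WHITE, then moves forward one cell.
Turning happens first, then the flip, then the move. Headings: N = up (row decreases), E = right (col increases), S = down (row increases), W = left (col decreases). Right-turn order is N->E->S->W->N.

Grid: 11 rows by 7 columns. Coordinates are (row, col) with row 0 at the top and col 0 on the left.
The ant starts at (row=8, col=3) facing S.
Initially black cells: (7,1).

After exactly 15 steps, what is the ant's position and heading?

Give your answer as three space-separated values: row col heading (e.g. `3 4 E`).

Step 1: on WHITE (8,3): turn R to W, flip to black, move to (8,2). |black|=2
Step 2: on WHITE (8,2): turn R to N, flip to black, move to (7,2). |black|=3
Step 3: on WHITE (7,2): turn R to E, flip to black, move to (7,3). |black|=4
Step 4: on WHITE (7,3): turn R to S, flip to black, move to (8,3). |black|=5
Step 5: on BLACK (8,3): turn L to E, flip to white, move to (8,4). |black|=4
Step 6: on WHITE (8,4): turn R to S, flip to black, move to (9,4). |black|=5
Step 7: on WHITE (9,4): turn R to W, flip to black, move to (9,3). |black|=6
Step 8: on WHITE (9,3): turn R to N, flip to black, move to (8,3). |black|=7
Step 9: on WHITE (8,3): turn R to E, flip to black, move to (8,4). |black|=8
Step 10: on BLACK (8,4): turn L to N, flip to white, move to (7,4). |black|=7
Step 11: on WHITE (7,4): turn R to E, flip to black, move to (7,5). |black|=8
Step 12: on WHITE (7,5): turn R to S, flip to black, move to (8,5). |black|=9
Step 13: on WHITE (8,5): turn R to W, flip to black, move to (8,4). |black|=10
Step 14: on WHITE (8,4): turn R to N, flip to black, move to (7,4). |black|=11
Step 15: on BLACK (7,4): turn L to W, flip to white, move to (7,3). |black|=10

Answer: 7 3 W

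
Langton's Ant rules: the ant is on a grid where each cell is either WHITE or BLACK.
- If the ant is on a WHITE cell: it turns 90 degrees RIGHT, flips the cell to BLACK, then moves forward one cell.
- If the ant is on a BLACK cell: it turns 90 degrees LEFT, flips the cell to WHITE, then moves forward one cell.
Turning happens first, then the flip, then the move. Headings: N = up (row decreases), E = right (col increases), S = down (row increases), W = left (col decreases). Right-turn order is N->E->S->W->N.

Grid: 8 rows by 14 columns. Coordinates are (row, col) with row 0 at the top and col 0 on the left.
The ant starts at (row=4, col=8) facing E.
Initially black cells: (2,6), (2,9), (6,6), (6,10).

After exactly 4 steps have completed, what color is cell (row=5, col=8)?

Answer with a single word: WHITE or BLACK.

Answer: BLACK

Derivation:
Step 1: on WHITE (4,8): turn R to S, flip to black, move to (5,8). |black|=5
Step 2: on WHITE (5,8): turn R to W, flip to black, move to (5,7). |black|=6
Step 3: on WHITE (5,7): turn R to N, flip to black, move to (4,7). |black|=7
Step 4: on WHITE (4,7): turn R to E, flip to black, move to (4,8). |black|=8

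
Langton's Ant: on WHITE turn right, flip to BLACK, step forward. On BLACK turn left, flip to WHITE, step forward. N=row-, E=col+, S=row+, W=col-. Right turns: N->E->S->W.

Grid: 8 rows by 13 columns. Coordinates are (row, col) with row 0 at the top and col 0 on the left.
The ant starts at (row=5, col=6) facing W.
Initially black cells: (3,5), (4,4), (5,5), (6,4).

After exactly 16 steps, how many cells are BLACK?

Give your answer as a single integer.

Step 1: on WHITE (5,6): turn R to N, flip to black, move to (4,6). |black|=5
Step 2: on WHITE (4,6): turn R to E, flip to black, move to (4,7). |black|=6
Step 3: on WHITE (4,7): turn R to S, flip to black, move to (5,7). |black|=7
Step 4: on WHITE (5,7): turn R to W, flip to black, move to (5,6). |black|=8
Step 5: on BLACK (5,6): turn L to S, flip to white, move to (6,6). |black|=7
Step 6: on WHITE (6,6): turn R to W, flip to black, move to (6,5). |black|=8
Step 7: on WHITE (6,5): turn R to N, flip to black, move to (5,5). |black|=9
Step 8: on BLACK (5,5): turn L to W, flip to white, move to (5,4). |black|=8
Step 9: on WHITE (5,4): turn R to N, flip to black, move to (4,4). |black|=9
Step 10: on BLACK (4,4): turn L to W, flip to white, move to (4,3). |black|=8
Step 11: on WHITE (4,3): turn R to N, flip to black, move to (3,3). |black|=9
Step 12: on WHITE (3,3): turn R to E, flip to black, move to (3,4). |black|=10
Step 13: on WHITE (3,4): turn R to S, flip to black, move to (4,4). |black|=11
Step 14: on WHITE (4,4): turn R to W, flip to black, move to (4,3). |black|=12
Step 15: on BLACK (4,3): turn L to S, flip to white, move to (5,3). |black|=11
Step 16: on WHITE (5,3): turn R to W, flip to black, move to (5,2). |black|=12

Answer: 12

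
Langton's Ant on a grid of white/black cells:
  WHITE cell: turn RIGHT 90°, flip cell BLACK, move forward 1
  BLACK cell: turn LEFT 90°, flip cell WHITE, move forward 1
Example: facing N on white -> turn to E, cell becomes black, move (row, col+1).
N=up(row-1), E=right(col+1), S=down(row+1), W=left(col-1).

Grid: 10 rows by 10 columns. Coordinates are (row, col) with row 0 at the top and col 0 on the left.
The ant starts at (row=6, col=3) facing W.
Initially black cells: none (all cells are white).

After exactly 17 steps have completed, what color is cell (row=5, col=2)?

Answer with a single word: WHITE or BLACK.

Step 1: on WHITE (6,3): turn R to N, flip to black, move to (5,3). |black|=1
Step 2: on WHITE (5,3): turn R to E, flip to black, move to (5,4). |black|=2
Step 3: on WHITE (5,4): turn R to S, flip to black, move to (6,4). |black|=3
Step 4: on WHITE (6,4): turn R to W, flip to black, move to (6,3). |black|=4
Step 5: on BLACK (6,3): turn L to S, flip to white, move to (7,3). |black|=3
Step 6: on WHITE (7,3): turn R to W, flip to black, move to (7,2). |black|=4
Step 7: on WHITE (7,2): turn R to N, flip to black, move to (6,2). |black|=5
Step 8: on WHITE (6,2): turn R to E, flip to black, move to (6,3). |black|=6
Step 9: on WHITE (6,3): turn R to S, flip to black, move to (7,3). |black|=7
Step 10: on BLACK (7,3): turn L to E, flip to white, move to (7,4). |black|=6
Step 11: on WHITE (7,4): turn R to S, flip to black, move to (8,4). |black|=7
Step 12: on WHITE (8,4): turn R to W, flip to black, move to (8,3). |black|=8
Step 13: on WHITE (8,3): turn R to N, flip to black, move to (7,3). |black|=9
Step 14: on WHITE (7,3): turn R to E, flip to black, move to (7,4). |black|=10
Step 15: on BLACK (7,4): turn L to N, flip to white, move to (6,4). |black|=9
Step 16: on BLACK (6,4): turn L to W, flip to white, move to (6,3). |black|=8
Step 17: on BLACK (6,3): turn L to S, flip to white, move to (7,3). |black|=7

Answer: WHITE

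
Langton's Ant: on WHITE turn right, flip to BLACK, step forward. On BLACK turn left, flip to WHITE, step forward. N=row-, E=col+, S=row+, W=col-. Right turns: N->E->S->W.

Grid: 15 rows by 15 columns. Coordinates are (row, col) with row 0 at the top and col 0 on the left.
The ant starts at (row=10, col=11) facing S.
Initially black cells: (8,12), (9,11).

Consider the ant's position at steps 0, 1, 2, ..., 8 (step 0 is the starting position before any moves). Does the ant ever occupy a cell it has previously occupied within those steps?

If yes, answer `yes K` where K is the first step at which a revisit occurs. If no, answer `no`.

Answer: no

Derivation:
Step 1: on WHITE (10,11): turn R to W, flip to black, move to (10,10). |black|=3 — new cell
Step 2: on WHITE (10,10): turn R to N, flip to black, move to (9,10). |black|=4 — new cell
Step 3: on WHITE (9,10): turn R to E, flip to black, move to (9,11). |black|=5 — new cell
Step 4: on BLACK (9,11): turn L to N, flip to white, move to (8,11). |black|=4 — new cell
Step 5: on WHITE (8,11): turn R to E, flip to black, move to (8,12). |black|=5 — new cell
Step 6: on BLACK (8,12): turn L to N, flip to white, move to (7,12). |black|=4 — new cell
Step 7: on WHITE (7,12): turn R to E, flip to black, move to (7,13). |black|=5 — new cell
Step 8: on WHITE (7,13): turn R to S, flip to black, move to (8,13). |black|=6 — new cell
No revisit within 8 steps.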